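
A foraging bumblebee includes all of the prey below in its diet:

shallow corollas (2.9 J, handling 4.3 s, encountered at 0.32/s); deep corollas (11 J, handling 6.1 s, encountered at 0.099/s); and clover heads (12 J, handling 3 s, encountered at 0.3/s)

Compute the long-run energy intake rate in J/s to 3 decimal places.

1.448 J/s

Energy encountered per unit search time: 0.32×2.9 + 0.099×11 + 0.3×12 = 5.617 J/s.
Handling time per unit search time: 0.32×4.3 + 0.099×6.1 + 0.3×3 = 2.88.
Rate = 5.617/(1 + 2.88) = 1.448 J/s.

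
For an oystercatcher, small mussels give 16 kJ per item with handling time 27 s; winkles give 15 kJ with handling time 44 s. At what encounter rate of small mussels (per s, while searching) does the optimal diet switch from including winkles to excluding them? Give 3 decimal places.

0.050 per s

The zero-one rule: include winkles iff E₂/h₂ > λE₁/(1+λh₁). Equality gives the switch point.
λE₁h₂ = E₂ + λE₂h₁ ⇒ λ = E₂/(E₁h₂ − E₂h₁) = 15/(704 − 405) = 0.05017 per s.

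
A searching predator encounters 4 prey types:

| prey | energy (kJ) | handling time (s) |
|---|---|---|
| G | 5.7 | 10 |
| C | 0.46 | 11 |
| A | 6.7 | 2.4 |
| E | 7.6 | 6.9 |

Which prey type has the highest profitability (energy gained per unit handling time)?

In descending order of E/h:
A: 6.7/2.4 = 2.79 kJ/s
E: 7.6/6.9 = 1.1 kJ/s
G: 5.7/10 = 0.57 kJ/s
C: 0.46/11 = 0.0418 kJ/s

A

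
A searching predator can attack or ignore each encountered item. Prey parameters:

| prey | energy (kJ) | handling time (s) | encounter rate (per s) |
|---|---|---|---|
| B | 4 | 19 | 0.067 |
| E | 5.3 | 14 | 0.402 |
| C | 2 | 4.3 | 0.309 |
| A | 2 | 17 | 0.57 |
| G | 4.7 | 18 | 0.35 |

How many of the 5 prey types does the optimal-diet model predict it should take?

2

Rank by E/h (kJ/s): C 0.465, E 0.379, G 0.261, B 0.211, A 0.118. Include each in turn until the next type's E/h falls below the running intake rate.
Rate on top 1: 0.2654. E: 0.379 > 0.2654 → include.
Rate on top 2: 0.3454. G: 0.261 < 0.3454 → exclude; stop.
Optimal diet: C, E — 2 of 5 types.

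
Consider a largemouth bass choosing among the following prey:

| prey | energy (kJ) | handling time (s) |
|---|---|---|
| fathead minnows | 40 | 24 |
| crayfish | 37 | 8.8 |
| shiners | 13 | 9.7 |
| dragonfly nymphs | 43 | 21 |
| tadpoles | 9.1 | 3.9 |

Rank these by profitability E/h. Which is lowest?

shiners

Profitability E/h (kJ/s): fathead minnows = 40/24 = 1.67, crayfish = 37/8.8 = 4.2, shiners = 13/9.7 = 1.34, dragonfly nymphs = 43/21 = 2.05, tadpoles = 9.1/3.9 = 2.33.
Ranked: crayfish > tadpoles > dragonfly nymphs > fathead minnows > shiners.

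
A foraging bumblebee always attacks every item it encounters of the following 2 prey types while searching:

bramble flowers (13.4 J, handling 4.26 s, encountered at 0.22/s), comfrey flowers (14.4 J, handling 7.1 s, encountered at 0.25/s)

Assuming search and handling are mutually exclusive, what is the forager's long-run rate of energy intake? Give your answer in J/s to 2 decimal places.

1.76 J/s

R = Σλ_iE_i / (1 + Σλ_ih_i)
Numerator: 0.22×13.4 + 0.25×14.4 = 6.548
Denominator: 1 + 0.22×4.26 + 0.25×7.1 = 3.712
R = 6.548/3.712 = 1.764 J/s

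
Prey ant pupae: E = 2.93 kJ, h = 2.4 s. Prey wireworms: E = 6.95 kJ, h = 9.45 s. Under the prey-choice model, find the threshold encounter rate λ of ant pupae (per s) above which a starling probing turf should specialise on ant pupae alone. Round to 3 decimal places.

At the threshold, the rate on ant pupae alone equals the profitability of wireworms: λ·2.93/(1 + λ·2.4) = 6.95/9.45 = 0.7354.
Rearranging, λ(2.93 − 0.7354×2.4) = 0.7354, so λ = 0.7354/1.165 = 0.6313 per s.

0.631 per s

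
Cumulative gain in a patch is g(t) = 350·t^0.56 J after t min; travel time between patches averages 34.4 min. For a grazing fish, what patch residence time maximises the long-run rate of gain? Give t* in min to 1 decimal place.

Optimal t* satisfies g'(t*) = g(t*)/(T + t*).
g'(t) = 0.56·350·t^-0.44. Setting 0.56·350·t^-0.44 = 350·t^0.56/(34.4+t) gives 0.56(34.4+t) = t, so 0.44·t = 0.56×34.4.
t* = 0.56×34.4/0.44 = 43.78 min.

43.8 min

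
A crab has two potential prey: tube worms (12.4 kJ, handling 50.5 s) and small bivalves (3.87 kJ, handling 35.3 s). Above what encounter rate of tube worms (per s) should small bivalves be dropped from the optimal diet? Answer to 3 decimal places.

0.016 per s

At the threshold, the rate on tube worms alone equals the profitability of small bivalves: λ·12.4/(1 + λ·50.5) = 3.87/35.3 = 0.1096.
Rearranging, λ(12.4 − 0.1096×50.5) = 0.1096, so λ = 0.1096/6.864 = 0.01597 per s.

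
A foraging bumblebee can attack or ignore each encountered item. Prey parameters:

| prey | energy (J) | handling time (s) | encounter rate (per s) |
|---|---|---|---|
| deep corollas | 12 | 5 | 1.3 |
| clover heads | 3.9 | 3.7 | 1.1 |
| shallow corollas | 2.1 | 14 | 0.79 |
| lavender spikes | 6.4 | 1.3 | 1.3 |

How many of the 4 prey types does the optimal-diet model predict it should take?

1

Profitabilities (E/h, J/s): lavender spikes 4.92, deep corollas 2.4, clover heads 1.05, shallow corollas 0.15. Add prey in this order while the next type's profitability exceeds the intake rate on those already taken.
Rate on top 1: 3.093. deep corollas: 2.4 < 3.093 → exclude; stop.
Optimal diet: lavender spikes — 1 of 4 types.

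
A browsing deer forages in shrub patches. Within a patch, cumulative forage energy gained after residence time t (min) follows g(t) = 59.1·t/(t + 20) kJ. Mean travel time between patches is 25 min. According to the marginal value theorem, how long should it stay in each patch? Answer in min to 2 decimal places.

22.36 min

Optimal t* satisfies g'(t*) = g(t*)/(T + t*).
g'(t) = 59.1·20/(t + 20)². Setting 59.1·20/(t+20)² = 59.1t/[(t+20)(25+t)] gives 20(25+t) = t(t+20), so t² = 20×25 = 500.
t* = √500 = 22.36 min.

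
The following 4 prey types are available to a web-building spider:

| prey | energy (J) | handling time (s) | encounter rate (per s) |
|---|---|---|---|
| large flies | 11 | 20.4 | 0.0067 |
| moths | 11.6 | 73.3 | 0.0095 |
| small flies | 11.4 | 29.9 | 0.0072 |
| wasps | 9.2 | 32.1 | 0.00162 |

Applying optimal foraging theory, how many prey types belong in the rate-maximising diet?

4

Profitabilities (E/h, J/s): large flies 0.539, small flies 0.381, wasps 0.287, moths 0.158. Add prey in this order while the next type's profitability exceeds the intake rate on those already taken.
Rate on top 1: 0.06484. small flies: 0.381 > 0.06484 → include.
Rate on top 2: 0.1152. wasps: 0.287 > 0.1152 → include.
Rate on top 3: 0.1216. moths: 0.158 > 0.1216 → include.
Optimal diet: large flies, small flies, wasps, moths — 4 of 4 types.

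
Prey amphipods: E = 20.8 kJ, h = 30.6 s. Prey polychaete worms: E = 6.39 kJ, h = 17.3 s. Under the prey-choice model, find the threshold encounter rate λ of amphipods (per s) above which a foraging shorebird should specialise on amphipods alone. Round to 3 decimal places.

0.039 per s

The zero-one rule: include polychaete worms iff E₂/h₂ > λE₁/(1+λh₁). Equality gives the switch point.
λE₁h₂ = E₂ + λE₂h₁ ⇒ λ = E₂/(E₁h₂ − E₂h₁) = 6.39/(359.8 − 195.5) = 0.03889 per s.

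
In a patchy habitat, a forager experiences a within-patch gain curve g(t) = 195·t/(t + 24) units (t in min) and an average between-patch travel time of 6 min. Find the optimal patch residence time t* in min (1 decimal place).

Optimal t* satisfies g'(t*) = g(t*)/(T + t*).
g'(t) = 195·24/(t + 24)². Setting 195·24/(t+24)² = 195t/[(t+24)(6+t)] gives 24(6+t) = t(t+24), so t² = 24×6 = 144.
t* = √144 = 12 min.

12.0 min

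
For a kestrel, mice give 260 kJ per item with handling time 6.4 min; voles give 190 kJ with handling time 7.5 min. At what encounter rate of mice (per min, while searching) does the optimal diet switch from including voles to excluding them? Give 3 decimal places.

Drop voles once their profitability E₂/h₂ falls below the rate achievable on mice alone: E₂/h₂ = λE₁/(1 + λh₁).
Solve for λ: λE₁h₂ = E₂(1 + λh₁) → λ(E₁h₂ − E₂h₁) = E₂ → λ = E₂/(E₁h₂ − E₂h₁).
λ = 190/(260×7.5 − 190×6.4) = 190/734 = 0.2589 per min.

0.259 per min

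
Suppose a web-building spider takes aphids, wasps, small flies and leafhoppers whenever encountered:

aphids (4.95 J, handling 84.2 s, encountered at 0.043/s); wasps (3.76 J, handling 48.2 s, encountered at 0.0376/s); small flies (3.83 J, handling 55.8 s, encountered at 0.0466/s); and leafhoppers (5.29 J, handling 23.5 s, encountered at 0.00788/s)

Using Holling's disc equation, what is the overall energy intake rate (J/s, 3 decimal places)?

0.062 J/s

Energy encountered per unit search time: 0.043×4.95 + 0.0376×3.76 + 0.0466×3.83 + 0.00788×5.29 = 0.5744 J/s.
Handling time per unit search time: 0.043×84.2 + 0.0376×48.2 + 0.0466×55.8 + 0.00788×23.5 = 8.218.
Rate = 0.5744/(1 + 8.218) = 0.06231 J/s.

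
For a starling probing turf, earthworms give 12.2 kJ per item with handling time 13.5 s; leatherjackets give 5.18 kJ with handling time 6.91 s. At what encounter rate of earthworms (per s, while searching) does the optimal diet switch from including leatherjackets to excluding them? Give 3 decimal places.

The zero-one rule: include leatherjackets iff E₂/h₂ > λE₁/(1+λh₁). Equality gives the switch point.
λE₁h₂ = E₂ + λE₂h₁ ⇒ λ = E₂/(E₁h₂ − E₂h₁) = 5.18/(84.3 − 69.93) = 0.3604 per s.

0.360 per s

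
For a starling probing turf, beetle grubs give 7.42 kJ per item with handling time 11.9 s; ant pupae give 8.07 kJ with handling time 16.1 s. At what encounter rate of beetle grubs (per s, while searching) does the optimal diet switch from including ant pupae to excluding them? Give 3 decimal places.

At the threshold, the rate on beetle grubs alone equals the profitability of ant pupae: λ·7.42/(1 + λ·11.9) = 8.07/16.1 = 0.5012.
Rearranging, λ(7.42 − 0.5012×11.9) = 0.5012, so λ = 0.5012/1.455 = 0.3444 per s.

0.344 per s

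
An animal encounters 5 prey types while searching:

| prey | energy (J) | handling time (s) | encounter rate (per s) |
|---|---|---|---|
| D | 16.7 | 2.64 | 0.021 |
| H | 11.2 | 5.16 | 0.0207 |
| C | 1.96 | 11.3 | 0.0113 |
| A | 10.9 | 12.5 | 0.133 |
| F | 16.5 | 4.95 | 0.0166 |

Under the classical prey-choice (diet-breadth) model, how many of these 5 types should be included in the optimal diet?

E/h in descending order: D 6.33, F 3.33, H 2.17, A 0.872, C 0.173 J/s. The optimal diet is the largest prefix of this list for which every included type satisfies E_i/h_i > R on the types above it.
Rate on top 1: 0.3323. F: 3.33 > 0.3323 → include.
Rate on top 2: 0.549. H: 2.17 > 0.549 → include.
Rate on top 3: 0.6882. A: 0.872 > 0.6882 → include.
Rate on top 4: 0.7933. C: 0.173 < 0.7933 → exclude; stop.
Optimal diet: D, F, H, A — 4 of 5 types.

4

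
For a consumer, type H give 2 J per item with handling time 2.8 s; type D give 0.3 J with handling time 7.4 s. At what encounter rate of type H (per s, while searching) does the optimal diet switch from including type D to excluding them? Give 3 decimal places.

The zero-one rule: include type D iff E₂/h₂ > λE₁/(1+λh₁). Equality gives the switch point.
λE₁h₂ = E₂ + λE₂h₁ ⇒ λ = E₂/(E₁h₂ − E₂h₁) = 0.3/(14.8 − 0.84) = 0.02149 per s.

0.021 per s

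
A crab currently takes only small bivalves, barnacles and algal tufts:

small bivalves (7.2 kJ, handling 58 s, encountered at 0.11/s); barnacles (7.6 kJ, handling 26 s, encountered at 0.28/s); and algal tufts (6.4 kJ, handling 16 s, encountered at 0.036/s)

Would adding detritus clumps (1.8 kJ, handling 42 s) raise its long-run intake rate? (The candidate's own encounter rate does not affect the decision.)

Intake rate on the current diet: R = (0.11×7.2 + 0.28×7.6 + 0.036×6.4) / (1 + 0.11×58 + 0.28×26 + 0.036×16) = 3.15/15.24 = 0.2068 kJ/s.
detritus clumps: E/h = 1.8/42 = 0.04286 kJ/s.
0.04286 < 0.2068, so adding detritus clumps would lower the average — exclude it.

No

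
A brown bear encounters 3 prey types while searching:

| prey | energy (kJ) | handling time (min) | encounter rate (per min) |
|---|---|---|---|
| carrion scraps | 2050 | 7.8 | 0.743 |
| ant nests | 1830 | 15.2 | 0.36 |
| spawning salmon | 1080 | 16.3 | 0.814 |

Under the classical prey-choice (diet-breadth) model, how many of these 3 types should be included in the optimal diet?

Profitabilities (E/h, kJ/min): carrion scraps 263, ant nests 120, spawning salmon 66.3. Add prey in this order while the next type's profitability exceeds the intake rate on those already taken.
Rate on top 1: 224.1. ant nests: 120 < 224.1 → exclude; stop.
Optimal diet: carrion scraps — 1 of 3 types.

1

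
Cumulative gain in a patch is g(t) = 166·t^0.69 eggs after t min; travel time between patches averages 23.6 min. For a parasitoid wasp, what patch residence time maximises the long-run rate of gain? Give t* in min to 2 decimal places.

Maximise g(t)/(T+t): set derivative to zero → g'(t)(T+t) = g(t).
g'(t) = 0.69·166·t^-0.31. Setting 0.69·166·t^-0.31 = 166·t^0.69/(23.6+t) gives 0.69(23.6+t) = t, so 0.31·t = 0.69×23.6.
t* = 0.69×23.6/0.31 = 52.53 min.

52.53 min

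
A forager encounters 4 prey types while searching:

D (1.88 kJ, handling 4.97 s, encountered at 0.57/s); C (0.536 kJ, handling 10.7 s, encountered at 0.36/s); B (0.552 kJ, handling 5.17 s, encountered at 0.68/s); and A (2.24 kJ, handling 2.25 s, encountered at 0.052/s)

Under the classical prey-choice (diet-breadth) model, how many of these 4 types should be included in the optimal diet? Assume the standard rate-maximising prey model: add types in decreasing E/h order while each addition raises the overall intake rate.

2

Profitabilities (E/h, kJ/s): A 0.996, D 0.378, B 0.107, C 0.0501. Add prey in this order while the next type's profitability exceeds the intake rate on those already taken.
Rate on top 1: 0.1043. D: 0.378 > 0.1043 → include.
Rate on top 2: 0.3008. B: 0.107 < 0.3008 → exclude; stop.
Optimal diet: A, D — 2 of 4 types.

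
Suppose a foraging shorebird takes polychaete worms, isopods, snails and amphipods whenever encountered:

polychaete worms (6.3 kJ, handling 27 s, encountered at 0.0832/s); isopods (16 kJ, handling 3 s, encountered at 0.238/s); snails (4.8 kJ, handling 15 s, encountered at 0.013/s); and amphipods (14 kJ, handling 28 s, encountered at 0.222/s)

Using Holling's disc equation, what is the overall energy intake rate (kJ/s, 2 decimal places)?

R = Σλ_iE_i / (1 + Σλ_ih_i)
Numerator: 0.0832×6.3 + 0.238×16 + 0.013×4.8 + 0.222×14 = 7.503
Denominator: 1 + 0.0832×27 + 0.238×3 + 0.013×15 + 0.222×28 = 10.37
R = 7.503/10.37 = 0.7234 kJ/s

0.72 kJ/s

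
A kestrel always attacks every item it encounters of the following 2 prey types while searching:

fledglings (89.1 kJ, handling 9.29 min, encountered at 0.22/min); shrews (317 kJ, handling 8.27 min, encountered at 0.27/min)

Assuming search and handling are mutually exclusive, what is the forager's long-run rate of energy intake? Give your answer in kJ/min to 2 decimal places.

Energy encountered per unit search time: 0.22×89.1 + 0.27×317 = 105.2 kJ/min.
Handling time per unit search time: 0.22×9.29 + 0.27×8.27 = 4.277.
Rate = 105.2/(1 + 4.277) = 19.94 kJ/min.

19.94 kJ/min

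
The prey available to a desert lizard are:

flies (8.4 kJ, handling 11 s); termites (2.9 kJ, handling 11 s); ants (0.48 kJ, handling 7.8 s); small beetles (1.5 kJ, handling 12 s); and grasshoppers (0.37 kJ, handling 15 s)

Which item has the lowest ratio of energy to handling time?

In descending order of E/h:
flies: 8.4/11 = 0.764 kJ/s
termites: 2.9/11 = 0.264 kJ/s
small beetles: 1.5/12 = 0.125 kJ/s
ants: 0.48/7.8 = 0.0615 kJ/s
grasshoppers: 0.37/15 = 0.0247 kJ/s

grasshoppers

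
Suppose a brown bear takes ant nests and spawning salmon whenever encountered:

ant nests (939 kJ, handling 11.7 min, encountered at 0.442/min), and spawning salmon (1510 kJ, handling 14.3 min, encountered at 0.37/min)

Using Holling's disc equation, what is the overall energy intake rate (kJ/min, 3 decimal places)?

R = Σλ_iE_i / (1 + Σλ_ih_i)
Numerator: 0.442×939 + 0.37×1510 = 973.7
Denominator: 1 + 0.442×11.7 + 0.37×14.3 = 11.46
R = 973.7/11.46 = 84.95 kJ/min

84.951 kJ/min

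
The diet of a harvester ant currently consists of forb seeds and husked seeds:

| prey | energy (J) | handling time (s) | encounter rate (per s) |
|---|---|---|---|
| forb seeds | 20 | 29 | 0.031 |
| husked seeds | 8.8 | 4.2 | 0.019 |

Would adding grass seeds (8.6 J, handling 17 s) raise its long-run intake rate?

On forb seeds and husked seeds alone, R = ΣλE/(1+Σλh) = 0.7872/1.979 = 0.3978 J/s.
Profitability of grass seeds: 8.6/17 = 0.5059 J/s.
0.5059 > 0.3978, so adding grass seeds raises the average — include it.

Yes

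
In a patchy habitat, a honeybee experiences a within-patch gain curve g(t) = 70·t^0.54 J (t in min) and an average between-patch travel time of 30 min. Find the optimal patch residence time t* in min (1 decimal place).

35.2 min

By the marginal value theorem, leave when the instantaneous gain rate g'(t) equals the habitat-wide average g(t)/(T + t).
g'(t) = 0.54·70·t^-0.46. Setting 0.54·70·t^-0.46 = 70·t^0.54/(30+t) gives 0.54(30+t) = t, so 0.46·t = 0.54×30.
t* = 0.54×30/0.46 = 35.22 min.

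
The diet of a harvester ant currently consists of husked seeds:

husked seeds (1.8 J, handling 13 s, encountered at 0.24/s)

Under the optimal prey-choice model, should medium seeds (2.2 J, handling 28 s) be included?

Current rate: (0.24×1.8)/(1 + 0.24×13) = 0.1049 J/s.
medium seeds: E/h = 2.2/28 = 0.07857 J/s.
0.07857 < 0.1049, so adding medium seeds would lower the average — exclude it.

No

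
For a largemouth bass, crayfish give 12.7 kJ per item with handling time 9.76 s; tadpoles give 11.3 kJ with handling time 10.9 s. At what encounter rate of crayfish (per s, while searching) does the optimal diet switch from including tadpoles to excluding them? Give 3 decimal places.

0.402 per s

At the threshold, the rate on crayfish alone equals the profitability of tadpoles: λ·12.7/(1 + λ·9.76) = 11.3/10.9 = 1.037.
Rearranging, λ(12.7 − 1.037×9.76) = 1.037, so λ = 1.037/2.582 = 0.4015 per s.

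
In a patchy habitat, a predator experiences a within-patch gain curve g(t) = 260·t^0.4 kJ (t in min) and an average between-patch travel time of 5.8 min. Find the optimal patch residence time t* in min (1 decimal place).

Optimal t* satisfies g'(t*) = g(t*)/(T + t*).
g'(t) = 0.4·260·t^-0.6. Setting 0.4·260·t^-0.6 = 260·t^0.4/(5.8+t) gives 0.4(5.8+t) = t, so 0.60·t = 0.4×5.8.
t* = 0.4×5.8/0.60 = 3.867 min.

3.9 min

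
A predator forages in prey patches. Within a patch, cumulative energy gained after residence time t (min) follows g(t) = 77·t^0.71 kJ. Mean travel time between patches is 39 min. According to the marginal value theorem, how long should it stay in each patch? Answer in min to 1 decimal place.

95.5 min

Optimal t* satisfies g'(t*) = g(t*)/(T + t*).
g'(t) = 0.71·77·t^-0.29. Setting 0.71·77·t^-0.29 = 77·t^0.71/(39+t) gives 0.71(39+t) = t, so 0.29·t = 0.71×39.
t* = 0.71×39/0.29 = 95.48 min.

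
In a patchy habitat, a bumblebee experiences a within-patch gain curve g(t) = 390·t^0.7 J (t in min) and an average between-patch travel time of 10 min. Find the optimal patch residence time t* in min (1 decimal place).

By the marginal value theorem, leave when the instantaneous gain rate g'(t) equals the habitat-wide average g(t)/(T + t).
g'(t) = 0.7·390·t^-0.3. Setting 0.7·390·t^-0.3 = 390·t^0.7/(10+t) gives 0.7(10+t) = t, so 0.30·t = 0.7×10.
t* = 0.7×10/0.30 = 23.33 min.

23.3 min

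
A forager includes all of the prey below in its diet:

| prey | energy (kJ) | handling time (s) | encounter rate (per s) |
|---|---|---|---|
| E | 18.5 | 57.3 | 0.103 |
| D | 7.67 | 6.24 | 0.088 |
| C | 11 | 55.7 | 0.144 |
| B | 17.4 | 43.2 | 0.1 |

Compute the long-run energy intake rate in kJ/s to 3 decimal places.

R = Σλ_iE_i / (1 + Σλ_ih_i)
Numerator: 0.103×18.5 + 0.088×7.67 + 0.144×11 + 0.1×17.4 = 5.904
Denominator: 1 + 0.103×57.3 + 0.088×6.24 + 0.144×55.7 + 0.1×43.2 = 19.79
R = 5.904/19.79 = 0.2983 kJ/s

0.298 kJ/s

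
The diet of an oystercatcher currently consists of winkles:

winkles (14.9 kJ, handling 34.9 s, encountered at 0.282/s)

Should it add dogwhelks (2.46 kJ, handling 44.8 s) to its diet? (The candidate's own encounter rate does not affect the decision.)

Current rate: (0.282×14.9)/(1 + 0.282×34.9) = 0.3876 kJ/s.
Profitability of dogwhelks: 2.46/44.8 = 0.05491 kJ/s.
Since 0.05491 < R, time spent handling dogwhelks is better spent searching.

No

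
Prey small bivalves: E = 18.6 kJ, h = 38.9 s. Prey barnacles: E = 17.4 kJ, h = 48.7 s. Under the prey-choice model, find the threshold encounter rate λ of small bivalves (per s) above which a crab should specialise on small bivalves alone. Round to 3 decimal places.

Drop barnacles once their profitability E₂/h₂ falls below the rate achievable on small bivalves alone: E₂/h₂ = λE₁/(1 + λh₁).
Solve for λ: λE₁h₂ = E₂(1 + λh₁) → λ(E₁h₂ − E₂h₁) = E₂ → λ = E₂/(E₁h₂ − E₂h₁).
λ = 17.4/(18.6×48.7 − 17.4×38.9) = 17.4/229 = 0.076 per s.

0.076 per s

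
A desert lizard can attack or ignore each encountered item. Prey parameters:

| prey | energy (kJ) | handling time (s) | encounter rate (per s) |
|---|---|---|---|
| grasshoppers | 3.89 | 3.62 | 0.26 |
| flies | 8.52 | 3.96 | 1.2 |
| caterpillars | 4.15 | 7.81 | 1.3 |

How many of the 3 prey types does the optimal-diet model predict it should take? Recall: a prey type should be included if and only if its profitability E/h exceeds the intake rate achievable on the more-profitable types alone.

Profitabilities (E/h, kJ/s): flies 2.15, grasshoppers 1.07, caterpillars 0.531. Add prey in this order while the next type's profitability exceeds the intake rate on those already taken.
Rate on top 1: 1.777. grasshoppers: 1.07 < 1.777 → exclude; stop.
Optimal diet: flies — 1 of 3 types.

1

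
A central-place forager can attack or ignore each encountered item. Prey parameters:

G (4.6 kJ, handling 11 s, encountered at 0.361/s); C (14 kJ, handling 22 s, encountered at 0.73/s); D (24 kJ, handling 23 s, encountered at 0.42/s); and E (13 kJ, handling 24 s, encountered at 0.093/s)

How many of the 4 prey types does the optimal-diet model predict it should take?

Rank by E/h (kJ/s): D 1.04, C 0.636, E 0.542, G 0.418. Include each in turn until the next type's E/h falls below the running intake rate.
Rate on top 1: 0.9456. C: 0.636 < 0.9456 → exclude; stop.
Optimal diet: D — 1 of 4 types.

1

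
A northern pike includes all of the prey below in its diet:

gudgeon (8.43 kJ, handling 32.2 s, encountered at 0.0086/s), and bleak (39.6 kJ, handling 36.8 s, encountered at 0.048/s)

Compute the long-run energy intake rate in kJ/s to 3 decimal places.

0.648 kJ/s

R = Σλ_iE_i / (1 + Σλ_ih_i)
Numerator: 0.0086×8.43 + 0.048×39.6 = 1.973
Denominator: 1 + 0.0086×32.2 + 0.048×36.8 = 3.043
R = 1.973/3.043 = 0.6484 kJ/s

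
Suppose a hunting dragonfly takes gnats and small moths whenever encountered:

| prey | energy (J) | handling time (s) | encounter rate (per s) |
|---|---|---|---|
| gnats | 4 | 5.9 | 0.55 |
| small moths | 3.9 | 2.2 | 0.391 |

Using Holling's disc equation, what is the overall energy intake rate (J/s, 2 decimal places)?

0.73 J/s

R = (0.55×4 + 0.391×3.9) / (1 + 0.55×5.9 + 0.391×2.2) = 3.725/5.105 = 0.7296 J/s.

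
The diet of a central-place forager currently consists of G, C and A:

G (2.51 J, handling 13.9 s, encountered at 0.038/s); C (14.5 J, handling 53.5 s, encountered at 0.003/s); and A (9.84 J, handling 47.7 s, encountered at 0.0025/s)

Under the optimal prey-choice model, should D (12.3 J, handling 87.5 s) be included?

On G, C and A alone, R = ΣλE/(1+Σλh) = 0.1635/1.808 = 0.09042 J/s.
D: E/h = 12.3/87.5 = 0.1406 J/s.
Since 0.1406 > R, including D increases the long-run rate.

Yes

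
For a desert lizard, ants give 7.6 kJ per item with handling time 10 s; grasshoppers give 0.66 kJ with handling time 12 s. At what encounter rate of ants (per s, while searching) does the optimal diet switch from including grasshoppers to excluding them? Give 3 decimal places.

At the threshold, the rate on ants alone equals the profitability of grasshoppers: λ·7.6/(1 + λ·10) = 0.66/12 = 0.055.
Rearranging, λ(7.6 − 0.055×10) = 0.055, so λ = 0.055/7.05 = 0.007801 per s.

0.008 per s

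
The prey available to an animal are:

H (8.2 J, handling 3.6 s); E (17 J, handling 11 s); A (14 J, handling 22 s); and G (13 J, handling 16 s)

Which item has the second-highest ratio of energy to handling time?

E

Profitability E/h (J/s): H = 8.2/3.6 = 2.28, E = 17/11 = 1.55, A = 14/22 = 0.636, G = 13/16 = 0.812.
Ranked: H > E > G > A.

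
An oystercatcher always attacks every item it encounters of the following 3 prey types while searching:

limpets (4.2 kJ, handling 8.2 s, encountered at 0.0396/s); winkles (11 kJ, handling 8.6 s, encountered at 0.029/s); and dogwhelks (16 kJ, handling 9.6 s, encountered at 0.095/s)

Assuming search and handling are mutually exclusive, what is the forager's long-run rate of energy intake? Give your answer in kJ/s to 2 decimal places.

R = Σλ_iE_i / (1 + Σλ_ih_i)
Numerator: 0.0396×4.2 + 0.029×11 + 0.095×16 = 2.005
Denominator: 1 + 0.0396×8.2 + 0.029×8.6 + 0.095×9.6 = 2.486
R = 2.005/2.486 = 0.8066 kJ/s

0.81 kJ/s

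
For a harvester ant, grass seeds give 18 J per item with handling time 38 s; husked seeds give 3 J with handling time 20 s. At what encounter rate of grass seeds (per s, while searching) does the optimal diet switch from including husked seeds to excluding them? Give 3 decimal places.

Drop husked seeds once their profitability E₂/h₂ falls below the rate achievable on grass seeds alone: E₂/h₂ = λE₁/(1 + λh₁).
Solve for λ: λE₁h₂ = E₂(1 + λh₁) → λ(E₁h₂ − E₂h₁) = E₂ → λ = E₂/(E₁h₂ − E₂h₁).
λ = 3/(18×20 − 3×38) = 3/246 = 0.0122 per s.

0.012 per s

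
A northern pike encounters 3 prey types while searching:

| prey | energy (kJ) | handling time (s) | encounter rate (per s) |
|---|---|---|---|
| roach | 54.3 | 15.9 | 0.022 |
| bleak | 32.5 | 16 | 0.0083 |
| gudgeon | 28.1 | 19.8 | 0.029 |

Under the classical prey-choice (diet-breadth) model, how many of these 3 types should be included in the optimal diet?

3

E/h in descending order: roach 3.42, bleak 2.03, gudgeon 1.42 kJ/s. The optimal diet is the largest prefix of this list for which every included type satisfies E_i/h_i > R on the types above it.
Rate on top 1: 0.885. bleak: 2.03 > 0.885 → include.
Rate on top 2: 0.9877. gudgeon: 1.42 > 0.9877 → include.
Optimal diet: roach, bleak, gudgeon — 3 of 3 types.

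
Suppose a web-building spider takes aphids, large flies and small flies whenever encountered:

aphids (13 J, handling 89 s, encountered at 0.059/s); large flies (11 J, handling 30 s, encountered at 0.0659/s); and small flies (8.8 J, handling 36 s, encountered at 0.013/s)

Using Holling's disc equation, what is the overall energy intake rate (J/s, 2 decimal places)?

Energy encountered per unit search time: 0.059×13 + 0.0659×11 + 0.013×8.8 = 1.606 J/s.
Handling time per unit search time: 0.059×89 + 0.0659×30 + 0.013×36 = 7.696.
Rate = 1.606/(1 + 7.696) = 0.1847 J/s.

0.18 J/s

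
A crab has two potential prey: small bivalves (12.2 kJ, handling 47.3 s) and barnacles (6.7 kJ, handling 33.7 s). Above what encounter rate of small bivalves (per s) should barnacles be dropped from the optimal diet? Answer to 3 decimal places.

Drop barnacles once their profitability E₂/h₂ falls below the rate achievable on small bivalves alone: E₂/h₂ = λE₁/(1 + λh₁).
Solve for λ: λE₁h₂ = E₂(1 + λh₁) → λ(E₁h₂ − E₂h₁) = E₂ → λ = E₂/(E₁h₂ − E₂h₁).
λ = 6.7/(12.2×33.7 − 6.7×47.3) = 6.7/94.23 = 0.0711 per s.

0.071 per s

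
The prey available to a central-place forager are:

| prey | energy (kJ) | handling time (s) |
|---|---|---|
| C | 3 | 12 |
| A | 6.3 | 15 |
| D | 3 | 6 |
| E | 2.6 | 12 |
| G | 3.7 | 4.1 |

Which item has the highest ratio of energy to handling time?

Profitability E/h (kJ/s): C = 3/12 = 0.25, A = 6.3/15 = 0.42, D = 3/6 = 0.5, E = 2.6/12 = 0.217, G = 3.7/4.1 = 0.902.
Ranked: G > D > A > C > E.

G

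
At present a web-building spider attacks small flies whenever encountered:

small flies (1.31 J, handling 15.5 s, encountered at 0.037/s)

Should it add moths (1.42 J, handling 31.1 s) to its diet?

Current rate: (0.037×1.31)/(1 + 0.037×15.5) = 0.0308 J/s.
Profitability of moths: 1.42/31.1 = 0.04566 J/s.
0.04566 > 0.0308, so adding moths raises the average — include it.

Yes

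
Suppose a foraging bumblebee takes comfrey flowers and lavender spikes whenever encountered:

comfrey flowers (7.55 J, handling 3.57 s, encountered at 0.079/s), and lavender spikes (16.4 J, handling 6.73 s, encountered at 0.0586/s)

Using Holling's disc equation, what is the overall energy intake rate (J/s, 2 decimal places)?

0.93 J/s

R = (0.079×7.55 + 0.0586×16.4) / (1 + 0.079×3.57 + 0.0586×6.73) = 1.557/1.676 = 0.9291 J/s.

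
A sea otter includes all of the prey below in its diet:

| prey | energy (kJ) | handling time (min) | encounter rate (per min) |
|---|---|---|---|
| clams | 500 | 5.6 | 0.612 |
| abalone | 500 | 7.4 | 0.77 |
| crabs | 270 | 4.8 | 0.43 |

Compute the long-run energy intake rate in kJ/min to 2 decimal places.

Energy encountered per unit search time: 0.612×500 + 0.77×500 + 0.43×270 = 807.1 kJ/min.
Handling time per unit search time: 0.612×5.6 + 0.77×7.4 + 0.43×4.8 = 11.19.
Rate = 807.1/(1 + 11.19) = 66.21 kJ/min.

66.21 kJ/min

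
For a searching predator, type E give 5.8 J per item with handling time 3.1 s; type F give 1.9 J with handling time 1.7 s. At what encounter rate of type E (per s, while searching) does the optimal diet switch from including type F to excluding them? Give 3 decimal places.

0.479 per s

At the threshold, the rate on type E alone equals the profitability of type F: λ·5.8/(1 + λ·3.1) = 1.9/1.7 = 1.118.
Rearranging, λ(5.8 − 1.118×3.1) = 1.118, so λ = 1.118/2.335 = 0.4786 per s.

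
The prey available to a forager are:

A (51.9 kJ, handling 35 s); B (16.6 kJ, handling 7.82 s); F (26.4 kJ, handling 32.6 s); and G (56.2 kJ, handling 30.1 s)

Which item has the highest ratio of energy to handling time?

In descending order of E/h:
B: 16.6/7.82 = 2.12 kJ/s
G: 56.2/30.1 = 1.87 kJ/s
A: 51.9/35 = 1.48 kJ/s
F: 26.4/32.6 = 0.81 kJ/s

B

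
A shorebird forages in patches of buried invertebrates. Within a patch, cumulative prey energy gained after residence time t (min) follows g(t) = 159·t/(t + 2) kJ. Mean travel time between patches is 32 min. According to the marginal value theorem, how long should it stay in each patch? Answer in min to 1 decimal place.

By the marginal value theorem, leave when the instantaneous gain rate g'(t) equals the habitat-wide average g(t)/(T + t).
g'(t) = 159·2/(t + 2)². Setting 159·2/(t+2)² = 159t/[(t+2)(32+t)] gives 2(32+t) = t(t+2), so t² = 2×32 = 64.
t* = √64 = 8 min.

8.0 min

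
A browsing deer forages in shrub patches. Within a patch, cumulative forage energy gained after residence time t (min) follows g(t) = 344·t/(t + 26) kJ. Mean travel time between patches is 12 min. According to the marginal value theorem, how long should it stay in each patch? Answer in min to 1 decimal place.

17.7 min

By the marginal value theorem, leave when the instantaneous gain rate g'(t) equals the habitat-wide average g(t)/(T + t).
g'(t) = 344·26/(t + 26)². Setting 344·26/(t+26)² = 344t/[(t+26)(12+t)] gives 26(12+t) = t(t+26), so t² = 26×12 = 312.
t* = √312 = 17.66 min.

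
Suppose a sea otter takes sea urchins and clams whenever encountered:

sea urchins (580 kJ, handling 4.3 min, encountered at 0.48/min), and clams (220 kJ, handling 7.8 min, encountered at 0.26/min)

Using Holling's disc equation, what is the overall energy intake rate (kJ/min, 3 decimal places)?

R = (0.48×580 + 0.26×220) / (1 + 0.48×4.3 + 0.26×7.8) = 335.6/5.092 = 65.91 kJ/min.

65.907 kJ/min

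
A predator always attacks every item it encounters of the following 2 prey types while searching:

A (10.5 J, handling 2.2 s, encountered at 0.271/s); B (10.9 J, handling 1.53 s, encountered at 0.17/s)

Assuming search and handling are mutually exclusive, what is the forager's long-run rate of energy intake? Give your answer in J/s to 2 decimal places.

R = Σλ_iE_i / (1 + Σλ_ih_i)
Numerator: 0.271×10.5 + 0.17×10.9 = 4.699
Denominator: 1 + 0.271×2.2 + 0.17×1.53 = 1.856
R = 4.699/1.856 = 2.531 J/s

2.53 J/s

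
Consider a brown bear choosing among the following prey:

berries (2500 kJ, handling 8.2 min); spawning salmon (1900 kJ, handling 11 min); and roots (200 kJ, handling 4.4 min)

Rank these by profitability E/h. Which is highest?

berries

Profitability E/h (kJ/min): berries = 2500/8.2 = 305, spawning salmon = 1900/11 = 173, roots = 200/4.4 = 45.5.
Ranked: berries > spawning salmon > roots.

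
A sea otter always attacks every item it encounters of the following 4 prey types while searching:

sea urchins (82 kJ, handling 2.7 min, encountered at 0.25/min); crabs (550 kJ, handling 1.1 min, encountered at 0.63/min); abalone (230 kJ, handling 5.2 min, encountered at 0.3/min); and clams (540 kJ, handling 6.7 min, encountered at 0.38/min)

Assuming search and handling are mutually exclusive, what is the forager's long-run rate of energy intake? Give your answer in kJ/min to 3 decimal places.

R = Σλ_iE_i / (1 + Σλ_ih_i)
Numerator: 0.25×82 + 0.63×550 + 0.3×230 + 0.38×540 = 641.2
Denominator: 1 + 0.25×2.7 + 0.63×1.1 + 0.3×5.2 + 0.38×6.7 = 6.474
R = 641.2/6.474 = 99.04 kJ/min

99.042 kJ/min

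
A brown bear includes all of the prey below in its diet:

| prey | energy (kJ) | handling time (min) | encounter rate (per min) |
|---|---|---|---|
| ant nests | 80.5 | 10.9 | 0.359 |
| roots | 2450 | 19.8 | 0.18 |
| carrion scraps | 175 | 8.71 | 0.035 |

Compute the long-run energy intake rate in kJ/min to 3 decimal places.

54.205 kJ/min

R = (0.359×80.5 + 0.18×2450 + 0.035×175) / (1 + 0.359×10.9 + 0.18×19.8 + 0.035×8.71) = 476/8.782 = 54.2 kJ/min.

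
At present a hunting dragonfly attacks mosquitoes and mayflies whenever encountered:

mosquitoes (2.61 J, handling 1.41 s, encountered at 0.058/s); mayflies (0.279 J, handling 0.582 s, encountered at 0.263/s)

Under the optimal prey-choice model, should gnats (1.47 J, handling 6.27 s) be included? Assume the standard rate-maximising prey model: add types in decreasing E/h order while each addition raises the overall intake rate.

On mosquitoes and mayflies alone, R = ΣλE/(1+Σλh) = 0.2248/1.235 = 0.182 J/s.
Profitability of gnats: 1.47/6.27 = 0.2344 J/s.
Since 0.2344 > R, including gnats increases the long-run rate.

Yes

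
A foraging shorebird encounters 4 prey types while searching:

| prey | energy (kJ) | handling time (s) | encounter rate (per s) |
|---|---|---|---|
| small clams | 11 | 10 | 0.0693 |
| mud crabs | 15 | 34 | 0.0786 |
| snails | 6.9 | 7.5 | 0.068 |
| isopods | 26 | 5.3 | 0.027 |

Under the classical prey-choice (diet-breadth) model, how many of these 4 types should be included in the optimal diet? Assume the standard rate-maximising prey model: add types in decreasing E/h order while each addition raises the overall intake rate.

3

Rank by E/h (kJ/s): isopods 4.91, small clams 1.1, snails 0.92, mud crabs 0.441. Include each in turn until the next type's E/h falls below the running intake rate.
Rate on top 1: 0.6141. small clams: 1.1 > 0.6141 → include.
Rate on top 2: 0.7975. snails: 0.92 > 0.7975 → include.
Rate on top 3: 0.8241. mud crabs: 0.441 < 0.8241 → exclude; stop.
Optimal diet: isopods, small clams, snails — 3 of 4 types.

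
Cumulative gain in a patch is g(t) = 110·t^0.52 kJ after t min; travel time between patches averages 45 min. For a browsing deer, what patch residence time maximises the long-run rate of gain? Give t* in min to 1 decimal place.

48.8 min

Maximise g(t)/(T+t): set derivative to zero → g'(t)(T+t) = g(t).
g'(t) = 0.52·110·t^-0.48. Setting 0.52·110·t^-0.48 = 110·t^0.52/(45+t) gives 0.52(45+t) = t, so 0.48·t = 0.52×45.
t* = 0.52×45/0.48 = 48.75 min.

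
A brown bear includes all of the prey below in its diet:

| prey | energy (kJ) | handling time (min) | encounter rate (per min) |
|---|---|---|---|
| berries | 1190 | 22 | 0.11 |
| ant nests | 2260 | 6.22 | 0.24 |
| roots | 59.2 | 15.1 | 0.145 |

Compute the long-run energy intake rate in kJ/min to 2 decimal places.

96.01 kJ/min

Energy encountered per unit search time: 0.11×1190 + 0.24×2260 + 0.145×59.2 = 681.9 kJ/min.
Handling time per unit search time: 0.11×22 + 0.24×6.22 + 0.145×15.1 = 6.102.
Rate = 681.9/(1 + 6.102) = 96.01 kJ/min.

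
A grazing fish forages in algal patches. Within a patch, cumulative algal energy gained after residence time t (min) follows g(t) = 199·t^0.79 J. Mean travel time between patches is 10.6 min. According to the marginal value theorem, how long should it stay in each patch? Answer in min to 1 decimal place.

39.9 min

Optimal t* satisfies g'(t*) = g(t*)/(T + t*).
g'(t) = 0.79·199·t^-0.21. Setting 0.79·199·t^-0.21 = 199·t^0.79/(10.6+t) gives 0.79(10.6+t) = t, so 0.21·t = 0.79×10.6.
t* = 0.79×10.6/0.21 = 39.88 min.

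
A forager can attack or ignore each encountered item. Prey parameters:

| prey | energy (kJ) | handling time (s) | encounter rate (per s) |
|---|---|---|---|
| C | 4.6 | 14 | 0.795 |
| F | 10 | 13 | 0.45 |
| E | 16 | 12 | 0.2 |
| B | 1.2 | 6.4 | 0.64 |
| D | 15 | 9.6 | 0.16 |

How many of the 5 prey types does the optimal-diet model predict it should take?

2

Rank by E/h (kJ/s): D 1.56, E 1.33, F 0.769, C 0.329, B 0.187. Include each in turn until the next type's E/h falls below the running intake rate.
Rate on top 1: 0.9464. E: 1.33 > 0.9464 → include.
Rate on top 2: 1.135. F: 0.769 < 1.135 → exclude; stop.
Optimal diet: D, E — 2 of 5 types.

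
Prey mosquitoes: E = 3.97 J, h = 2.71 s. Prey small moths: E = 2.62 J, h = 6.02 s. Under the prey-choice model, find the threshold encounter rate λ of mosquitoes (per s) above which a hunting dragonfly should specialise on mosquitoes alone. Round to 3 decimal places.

At the threshold, the rate on mosquitoes alone equals the profitability of small moths: λ·3.97/(1 + λ·2.71) = 2.62/6.02 = 0.4352.
Rearranging, λ(3.97 − 0.4352×2.71) = 0.4352, so λ = 0.4352/2.791 = 0.156 per s.

0.156 per s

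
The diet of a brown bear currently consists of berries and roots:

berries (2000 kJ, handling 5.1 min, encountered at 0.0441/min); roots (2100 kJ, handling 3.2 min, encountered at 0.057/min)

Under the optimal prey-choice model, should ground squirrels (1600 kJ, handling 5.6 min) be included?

Yes

Current rate: (0.0441×2000 + 0.057×2100)/(1 + 0.0441×5.1 + 0.057×3.2) = 147.7 kJ/min.
ground squirrels: E/h = 1600/5.6 = 285.7 kJ/min.
Since 285.7 > R, including ground squirrels increases the long-run rate.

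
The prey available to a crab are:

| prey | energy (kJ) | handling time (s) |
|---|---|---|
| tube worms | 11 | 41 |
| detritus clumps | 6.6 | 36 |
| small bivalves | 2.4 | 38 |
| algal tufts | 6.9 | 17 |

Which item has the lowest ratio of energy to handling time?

small bivalves

Profitability E/h (kJ/s): tube worms = 11/41 = 0.268, detritus clumps = 6.6/36 = 0.183, small bivalves = 2.4/38 = 0.0632, algal tufts = 6.9/17 = 0.406.
Ranked: algal tufts > tube worms > detritus clumps > small bivalves.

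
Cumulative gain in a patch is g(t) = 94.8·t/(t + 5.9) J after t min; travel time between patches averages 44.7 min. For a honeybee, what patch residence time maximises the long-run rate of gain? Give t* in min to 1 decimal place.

Maximise g(t)/(T+t): set derivative to zero → g'(t)(T+t) = g(t).
g'(t) = 94.8·5.9/(t + 5.9)². Setting 94.8·5.9/(t+5.9)² = 94.8t/[(t+5.9)(44.7+t)] gives 5.9(44.7+t) = t(t+5.9), so t² = 5.9×44.7 = 263.7.
t* = √263.7 = 16.24 min.

16.2 min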